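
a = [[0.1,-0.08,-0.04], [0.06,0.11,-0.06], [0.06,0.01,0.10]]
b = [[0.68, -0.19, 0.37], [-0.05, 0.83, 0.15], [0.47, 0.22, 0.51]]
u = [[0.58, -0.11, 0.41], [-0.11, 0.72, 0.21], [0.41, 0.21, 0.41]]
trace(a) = 0.31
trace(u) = 1.71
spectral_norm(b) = 1.03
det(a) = 0.00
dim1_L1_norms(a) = [0.22, 0.23, 0.17]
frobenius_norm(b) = 1.37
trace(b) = 2.02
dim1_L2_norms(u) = [0.72, 0.76, 0.62]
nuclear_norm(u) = 1.71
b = u + a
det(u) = 0.00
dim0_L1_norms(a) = [0.22, 0.2, 0.2]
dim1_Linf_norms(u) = [0.58, 0.72, 0.41]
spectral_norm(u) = 0.93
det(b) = 0.10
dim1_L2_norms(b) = [0.8, 0.84, 0.73]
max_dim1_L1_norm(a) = 0.23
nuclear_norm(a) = 0.39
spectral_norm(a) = 0.14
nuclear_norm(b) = 2.03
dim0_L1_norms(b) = [1.2, 1.24, 1.03]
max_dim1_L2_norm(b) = 0.84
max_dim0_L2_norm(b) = 0.88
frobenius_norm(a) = 0.23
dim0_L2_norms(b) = [0.83, 0.88, 0.65]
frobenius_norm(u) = 1.21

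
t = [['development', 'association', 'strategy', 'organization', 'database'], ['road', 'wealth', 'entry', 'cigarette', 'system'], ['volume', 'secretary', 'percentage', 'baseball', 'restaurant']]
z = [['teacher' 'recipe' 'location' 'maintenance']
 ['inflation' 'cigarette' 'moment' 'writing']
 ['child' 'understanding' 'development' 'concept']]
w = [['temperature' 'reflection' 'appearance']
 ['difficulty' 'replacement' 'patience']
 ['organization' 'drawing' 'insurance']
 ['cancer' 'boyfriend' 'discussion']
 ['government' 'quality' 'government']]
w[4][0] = 'government'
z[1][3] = 'writing'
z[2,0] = 'child'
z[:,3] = ['maintenance', 'writing', 'concept']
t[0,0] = 'development'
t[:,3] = ['organization', 'cigarette', 'baseball']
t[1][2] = 'entry'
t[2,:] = ['volume', 'secretary', 'percentage', 'baseball', 'restaurant']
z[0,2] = 'location'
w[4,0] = 'government'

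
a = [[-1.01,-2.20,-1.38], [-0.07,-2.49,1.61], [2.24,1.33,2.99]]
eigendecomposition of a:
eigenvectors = [[(0.67-0.01j),(0.67+0.01j),(0.53+0j)], [-0.30+0.00j,-0.30-0.00j,(0.77+0j)], [(-0.68+0j),(-0.68-0j),(-0.35+0j)]]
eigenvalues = [(1.38+0.04j), (1.38-0.04j), (-3.28+0j)]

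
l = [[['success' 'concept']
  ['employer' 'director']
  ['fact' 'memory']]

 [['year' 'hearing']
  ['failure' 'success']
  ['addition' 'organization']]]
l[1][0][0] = 'year'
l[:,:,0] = [['success', 'employer', 'fact'], ['year', 'failure', 'addition']]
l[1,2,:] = ['addition', 'organization']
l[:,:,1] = [['concept', 'director', 'memory'], ['hearing', 'success', 'organization']]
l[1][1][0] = 'failure'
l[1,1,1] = 'success'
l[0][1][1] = 'director'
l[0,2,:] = ['fact', 'memory']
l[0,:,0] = ['success', 'employer', 'fact']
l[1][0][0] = 'year'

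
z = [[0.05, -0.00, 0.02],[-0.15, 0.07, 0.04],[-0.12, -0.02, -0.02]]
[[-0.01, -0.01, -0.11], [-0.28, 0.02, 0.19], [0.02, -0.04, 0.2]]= z @ [[0.44,0.29,-1.47],[-2.26,1.63,0.55],[-1.49,-1.27,-1.79]]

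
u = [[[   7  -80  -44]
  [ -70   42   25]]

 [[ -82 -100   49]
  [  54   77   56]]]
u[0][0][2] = -44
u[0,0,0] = 7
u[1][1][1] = 77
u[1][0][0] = -82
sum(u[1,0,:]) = -133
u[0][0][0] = 7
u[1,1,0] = 54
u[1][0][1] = -100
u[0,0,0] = 7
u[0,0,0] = 7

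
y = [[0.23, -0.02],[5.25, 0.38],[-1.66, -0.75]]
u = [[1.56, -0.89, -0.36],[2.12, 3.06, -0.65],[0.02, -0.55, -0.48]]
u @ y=[[-3.72, -0.10], [17.63, 1.61], [-2.09, 0.15]]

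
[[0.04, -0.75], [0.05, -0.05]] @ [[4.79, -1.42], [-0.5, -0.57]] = [[0.57, 0.37],  [0.26, -0.04]]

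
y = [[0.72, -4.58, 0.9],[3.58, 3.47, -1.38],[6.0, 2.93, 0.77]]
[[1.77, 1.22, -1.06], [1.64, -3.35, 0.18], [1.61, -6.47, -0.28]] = y@[[0.59,-0.72,-0.15], [-0.45,-0.53,0.21], [-0.79,-0.77,0.01]]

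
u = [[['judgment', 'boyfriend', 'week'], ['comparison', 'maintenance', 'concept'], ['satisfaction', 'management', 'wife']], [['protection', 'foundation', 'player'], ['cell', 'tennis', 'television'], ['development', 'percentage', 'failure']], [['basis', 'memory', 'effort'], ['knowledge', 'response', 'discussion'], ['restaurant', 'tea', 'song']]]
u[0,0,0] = 'judgment'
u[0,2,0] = 'satisfaction'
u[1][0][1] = 'foundation'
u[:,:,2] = [['week', 'concept', 'wife'], ['player', 'television', 'failure'], ['effort', 'discussion', 'song']]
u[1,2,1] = 'percentage'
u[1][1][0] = 'cell'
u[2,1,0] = 'knowledge'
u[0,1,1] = 'maintenance'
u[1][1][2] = 'television'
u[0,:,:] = [['judgment', 'boyfriend', 'week'], ['comparison', 'maintenance', 'concept'], ['satisfaction', 'management', 'wife']]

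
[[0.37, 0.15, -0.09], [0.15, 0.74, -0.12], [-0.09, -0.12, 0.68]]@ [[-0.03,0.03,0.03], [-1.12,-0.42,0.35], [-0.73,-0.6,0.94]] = [[-0.11, 0.00, -0.02],[-0.75, -0.23, 0.15],[-0.36, -0.36, 0.59]]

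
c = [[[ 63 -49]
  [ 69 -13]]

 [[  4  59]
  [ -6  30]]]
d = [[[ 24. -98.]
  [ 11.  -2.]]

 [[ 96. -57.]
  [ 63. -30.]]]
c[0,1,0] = 69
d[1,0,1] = -57.0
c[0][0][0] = 63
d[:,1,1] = [-2.0, -30.0]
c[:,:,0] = [[63, 69], [4, -6]]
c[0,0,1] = -49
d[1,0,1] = -57.0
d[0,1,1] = -2.0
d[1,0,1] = -57.0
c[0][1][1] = -13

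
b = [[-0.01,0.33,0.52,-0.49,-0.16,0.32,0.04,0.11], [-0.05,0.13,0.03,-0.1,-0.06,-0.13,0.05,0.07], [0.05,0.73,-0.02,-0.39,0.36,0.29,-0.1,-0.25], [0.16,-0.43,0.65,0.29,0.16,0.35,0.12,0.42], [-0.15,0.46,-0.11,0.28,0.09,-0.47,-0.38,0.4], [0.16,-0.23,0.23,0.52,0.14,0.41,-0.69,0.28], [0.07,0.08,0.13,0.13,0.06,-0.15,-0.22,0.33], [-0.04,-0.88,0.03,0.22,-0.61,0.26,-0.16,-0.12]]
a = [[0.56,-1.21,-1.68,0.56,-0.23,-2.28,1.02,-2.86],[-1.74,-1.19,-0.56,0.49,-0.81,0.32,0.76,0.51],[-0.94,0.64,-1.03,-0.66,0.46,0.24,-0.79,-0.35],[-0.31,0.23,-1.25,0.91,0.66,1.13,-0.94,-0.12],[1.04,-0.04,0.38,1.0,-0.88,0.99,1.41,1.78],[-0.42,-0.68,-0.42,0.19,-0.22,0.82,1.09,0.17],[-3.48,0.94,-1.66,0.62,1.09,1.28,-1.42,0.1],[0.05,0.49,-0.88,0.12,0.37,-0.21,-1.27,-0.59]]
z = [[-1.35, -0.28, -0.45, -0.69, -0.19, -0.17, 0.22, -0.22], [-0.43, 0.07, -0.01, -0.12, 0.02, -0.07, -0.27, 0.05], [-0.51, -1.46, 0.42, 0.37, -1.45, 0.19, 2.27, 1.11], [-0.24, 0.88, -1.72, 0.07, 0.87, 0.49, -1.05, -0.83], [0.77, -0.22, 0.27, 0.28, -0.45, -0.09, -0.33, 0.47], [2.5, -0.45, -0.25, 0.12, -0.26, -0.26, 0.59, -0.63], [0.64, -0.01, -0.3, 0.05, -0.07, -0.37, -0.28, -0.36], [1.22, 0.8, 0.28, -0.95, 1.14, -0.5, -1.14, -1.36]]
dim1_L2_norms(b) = [0.87, 0.24, 0.99, 1.03, 0.93, 1.07, 0.48, 1.14]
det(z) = 0.00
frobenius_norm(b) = 2.53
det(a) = 3.93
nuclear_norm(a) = 18.27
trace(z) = -3.14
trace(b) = 0.55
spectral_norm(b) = 1.64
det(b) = 0.00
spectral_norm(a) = 5.55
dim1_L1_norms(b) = [1.98, 0.62, 2.19, 2.58, 2.34, 2.66, 1.17, 2.32]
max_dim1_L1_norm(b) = 2.66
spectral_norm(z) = 4.62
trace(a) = -2.82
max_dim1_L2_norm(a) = 4.58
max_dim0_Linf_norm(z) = 2.5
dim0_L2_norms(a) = [4.21, 2.22, 3.1, 1.8, 1.87, 3.16, 3.15, 3.48]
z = b @ a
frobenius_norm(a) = 8.43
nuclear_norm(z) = 12.18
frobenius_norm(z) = 6.18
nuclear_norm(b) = 5.46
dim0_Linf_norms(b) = [0.16, 0.88, 0.65, 0.52, 0.61, 0.47, 0.69, 0.42]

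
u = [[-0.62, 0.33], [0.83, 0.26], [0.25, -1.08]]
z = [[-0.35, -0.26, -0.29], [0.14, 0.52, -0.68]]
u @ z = [[0.26, 0.33, -0.04], [-0.25, -0.08, -0.42], [-0.24, -0.63, 0.66]]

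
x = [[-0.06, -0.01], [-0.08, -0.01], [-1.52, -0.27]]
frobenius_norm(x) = 1.55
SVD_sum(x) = [[-0.06, -0.01], [-0.08, -0.01], [-1.52, -0.27]] + [[-0.00, 0.0], [-0.00, 0.00], [0.00, -0.0]]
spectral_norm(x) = 1.55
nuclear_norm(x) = 1.55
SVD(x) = [[-0.04, -0.15], [-0.05, -0.99], [-1.00, 0.06]] @ diag([1.5470883789708996, 0.004188991906667135]) @ [[0.98, 0.17], [0.17, -0.98]]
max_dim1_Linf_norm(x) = 1.52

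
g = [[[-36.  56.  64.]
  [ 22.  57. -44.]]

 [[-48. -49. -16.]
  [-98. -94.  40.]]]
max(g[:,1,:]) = 57.0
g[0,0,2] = 64.0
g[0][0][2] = 64.0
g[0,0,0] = -36.0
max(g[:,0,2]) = 64.0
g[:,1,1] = [57.0, -94.0]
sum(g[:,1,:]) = -117.0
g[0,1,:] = [22.0, 57.0, -44.0]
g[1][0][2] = -16.0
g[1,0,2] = -16.0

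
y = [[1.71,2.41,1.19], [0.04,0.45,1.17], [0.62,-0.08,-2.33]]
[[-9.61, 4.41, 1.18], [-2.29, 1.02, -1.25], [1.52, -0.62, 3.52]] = y@[[-2.56, -1.44, -1.17], [-1.54, 2.96, 2.26], [-1.28, -0.22, -1.9]]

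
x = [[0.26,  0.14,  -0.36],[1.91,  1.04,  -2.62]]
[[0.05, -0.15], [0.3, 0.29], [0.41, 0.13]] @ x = [[-0.27,  -0.15,  0.38], [0.63,  0.34,  -0.87], [0.35,  0.19,  -0.49]]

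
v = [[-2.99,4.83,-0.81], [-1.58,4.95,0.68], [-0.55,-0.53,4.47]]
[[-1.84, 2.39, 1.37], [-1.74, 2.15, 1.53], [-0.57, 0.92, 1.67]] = v @[[0.23,  -0.4,  -0.28], [-0.26,  0.28,  0.17], [-0.13,  0.19,  0.36]]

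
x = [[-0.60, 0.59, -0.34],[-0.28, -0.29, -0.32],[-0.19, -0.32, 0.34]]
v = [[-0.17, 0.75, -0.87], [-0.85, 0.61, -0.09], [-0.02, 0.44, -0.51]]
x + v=[[-0.77, 1.34, -1.21], [-1.13, 0.32, -0.41], [-0.21, 0.12, -0.17]]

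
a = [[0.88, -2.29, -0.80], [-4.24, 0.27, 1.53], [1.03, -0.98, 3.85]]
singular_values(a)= [4.75, 4.08, 2.16]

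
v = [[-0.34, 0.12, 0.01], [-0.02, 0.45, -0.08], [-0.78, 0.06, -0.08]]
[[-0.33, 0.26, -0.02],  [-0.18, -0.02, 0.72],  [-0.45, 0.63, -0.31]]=v @ [[0.70, -0.80, 0.58],[-0.66, -0.11, 1.51],[-1.65, -0.12, -0.6]]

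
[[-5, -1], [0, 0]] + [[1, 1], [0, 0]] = [[-4, 0], [0, 0]]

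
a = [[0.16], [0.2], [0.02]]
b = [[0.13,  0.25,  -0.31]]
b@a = [[0.06]]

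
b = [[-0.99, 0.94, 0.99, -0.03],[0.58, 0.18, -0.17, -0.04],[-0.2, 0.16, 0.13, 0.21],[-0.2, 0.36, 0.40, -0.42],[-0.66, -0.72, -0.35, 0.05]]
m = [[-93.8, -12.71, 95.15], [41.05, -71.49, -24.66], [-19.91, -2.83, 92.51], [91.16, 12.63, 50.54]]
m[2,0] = -19.91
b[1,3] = -0.045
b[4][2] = -0.35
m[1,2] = -24.66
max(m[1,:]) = 41.05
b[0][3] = -0.03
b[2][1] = 0.162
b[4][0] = -0.66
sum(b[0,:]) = 0.9099999999999999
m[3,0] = 91.16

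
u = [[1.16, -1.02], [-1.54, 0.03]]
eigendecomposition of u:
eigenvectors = [[0.78, 0.47], [-0.62, 0.89]]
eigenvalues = [1.97, -0.78]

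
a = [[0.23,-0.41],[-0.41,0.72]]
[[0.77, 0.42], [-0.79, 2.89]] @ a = [[0.00, -0.01],[-1.37, 2.40]]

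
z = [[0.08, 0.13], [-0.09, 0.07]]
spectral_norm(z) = 0.15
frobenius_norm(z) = 0.19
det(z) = 0.02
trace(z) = 0.15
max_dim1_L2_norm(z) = 0.15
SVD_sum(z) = [[0.06,0.14], [0.01,0.02]] + [[0.02, -0.01],[-0.10, 0.05]]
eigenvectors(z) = [[(0.77+0j),(0.77-0j)], [-0.03+0.64j,(-0.03-0.64j)]]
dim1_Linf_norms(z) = [0.13, 0.09]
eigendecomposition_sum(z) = [[(0.04+0.05j), (0.06-0.05j)], [(-0.05+0.03j), 0.04+0.06j]] + [[(0.04-0.05j), (0.06+0.05j)], [-0.05-0.03j, 0.04-0.06j]]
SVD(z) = [[0.98,0.18], [0.18,-0.98]] @ diag([0.15375079768503178, 0.11251974142885518]) @ [[0.41, 0.91],[0.91, -0.41]]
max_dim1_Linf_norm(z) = 0.13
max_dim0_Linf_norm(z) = 0.13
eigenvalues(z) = [(0.08+0.11j), (0.08-0.11j)]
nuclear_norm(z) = 0.27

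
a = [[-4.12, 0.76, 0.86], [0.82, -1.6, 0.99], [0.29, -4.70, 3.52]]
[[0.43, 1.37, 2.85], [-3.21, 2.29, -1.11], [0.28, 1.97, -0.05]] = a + [[4.55, 0.61, 1.99], [-4.03, 3.89, -2.10], [-0.01, 6.67, -3.57]]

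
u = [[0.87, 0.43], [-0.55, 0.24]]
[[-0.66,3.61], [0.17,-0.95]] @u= [[-2.56, 0.58], [0.67, -0.15]]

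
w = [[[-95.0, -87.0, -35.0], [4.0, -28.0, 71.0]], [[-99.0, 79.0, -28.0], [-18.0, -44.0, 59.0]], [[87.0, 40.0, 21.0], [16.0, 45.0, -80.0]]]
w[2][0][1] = 40.0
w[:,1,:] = [[4.0, -28.0, 71.0], [-18.0, -44.0, 59.0], [16.0, 45.0, -80.0]]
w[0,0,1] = -87.0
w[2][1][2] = -80.0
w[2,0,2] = 21.0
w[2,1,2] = -80.0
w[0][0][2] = -35.0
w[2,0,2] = 21.0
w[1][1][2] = 59.0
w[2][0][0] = 87.0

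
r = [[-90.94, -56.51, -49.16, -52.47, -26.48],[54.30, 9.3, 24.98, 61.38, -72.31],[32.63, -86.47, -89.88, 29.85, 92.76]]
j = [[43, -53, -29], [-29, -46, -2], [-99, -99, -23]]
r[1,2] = 24.98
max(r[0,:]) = -26.48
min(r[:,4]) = -72.31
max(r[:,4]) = 92.76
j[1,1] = -46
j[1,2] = -2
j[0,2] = -29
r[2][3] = 29.85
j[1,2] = -2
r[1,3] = 61.38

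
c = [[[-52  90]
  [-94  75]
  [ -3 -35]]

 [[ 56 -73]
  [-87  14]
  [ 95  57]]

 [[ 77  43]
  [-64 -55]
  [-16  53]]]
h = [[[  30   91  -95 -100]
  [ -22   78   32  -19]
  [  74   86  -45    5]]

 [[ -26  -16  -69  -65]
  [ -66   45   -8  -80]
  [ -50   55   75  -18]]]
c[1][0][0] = 56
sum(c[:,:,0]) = -88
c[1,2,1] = 57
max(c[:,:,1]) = 90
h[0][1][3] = -19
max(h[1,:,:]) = 75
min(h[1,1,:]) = -80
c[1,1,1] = 14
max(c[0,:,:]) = 90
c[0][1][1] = 75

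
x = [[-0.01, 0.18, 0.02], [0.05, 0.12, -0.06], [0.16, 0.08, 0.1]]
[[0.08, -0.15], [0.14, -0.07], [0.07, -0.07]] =x @ [[0.6, 0.15], [0.54, -0.77], [-0.73, -0.32]]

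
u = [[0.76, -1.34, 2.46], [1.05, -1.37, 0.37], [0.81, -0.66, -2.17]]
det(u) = 0.02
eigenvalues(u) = [-2.8, 0.08, -0.06]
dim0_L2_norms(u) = [1.53, 2.03, 3.3]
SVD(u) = [[-0.83,-0.22,0.51], [-0.28,-0.63,-0.72], [0.48,-0.75,0.46]] @ diag([3.444087915546602, 2.3409303350179913, 0.0018964647158867351]) @ [[-0.16, 0.34, -0.93],[-0.61, 0.70, 0.36],[0.78, 0.62, 0.10]]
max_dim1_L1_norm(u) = 4.56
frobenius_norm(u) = 4.16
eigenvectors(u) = [[-0.52,0.79,-0.76],[0.16,0.60,-0.64],[0.84,0.11,-0.09]]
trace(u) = -2.78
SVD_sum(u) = [[0.45,-0.98,2.65], [0.15,-0.34,0.91], [-0.26,0.57,-1.53]] + [[0.31, -0.36, -0.19], [0.90, -1.03, -0.54], [1.07, -1.23, -0.64]] + [[0.0, 0.0, 0.0], [-0.0, -0.0, -0.0], [0.0, 0.00, 0.00]]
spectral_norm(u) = 3.44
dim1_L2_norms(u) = [2.9, 1.77, 2.41]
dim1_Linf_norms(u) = [2.46, 1.37, 2.17]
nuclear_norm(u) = 5.79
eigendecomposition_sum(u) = [[-0.41, 0.28, 1.42], [0.13, -0.09, -0.45], [0.66, -0.45, -2.31]] + [[0.69, -0.91, 0.60], [0.52, -0.69, 0.46], [0.09, -0.13, 0.08]] + [[0.48, -0.71, 0.43],  [0.40, -0.59, 0.36],  [0.06, -0.09, 0.05]]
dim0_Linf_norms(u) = [1.05, 1.37, 2.46]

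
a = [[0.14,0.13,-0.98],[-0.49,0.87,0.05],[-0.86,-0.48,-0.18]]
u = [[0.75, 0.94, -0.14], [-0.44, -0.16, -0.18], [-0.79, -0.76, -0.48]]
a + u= [[0.89, 1.07, -1.12], [-0.93, 0.71, -0.13], [-1.65, -1.24, -0.66]]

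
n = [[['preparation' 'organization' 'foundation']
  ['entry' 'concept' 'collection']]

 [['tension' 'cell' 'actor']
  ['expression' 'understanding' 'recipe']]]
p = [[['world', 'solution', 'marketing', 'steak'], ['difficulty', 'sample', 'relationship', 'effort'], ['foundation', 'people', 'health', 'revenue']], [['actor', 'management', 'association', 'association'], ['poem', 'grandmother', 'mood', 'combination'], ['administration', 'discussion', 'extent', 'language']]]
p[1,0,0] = 'actor'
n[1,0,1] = 'cell'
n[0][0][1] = 'organization'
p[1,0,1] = 'management'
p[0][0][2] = 'marketing'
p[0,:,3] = ['steak', 'effort', 'revenue']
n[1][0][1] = 'cell'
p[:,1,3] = ['effort', 'combination']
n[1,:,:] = [['tension', 'cell', 'actor'], ['expression', 'understanding', 'recipe']]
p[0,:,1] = ['solution', 'sample', 'people']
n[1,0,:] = ['tension', 'cell', 'actor']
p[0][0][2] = 'marketing'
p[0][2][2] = 'health'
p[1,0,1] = 'management'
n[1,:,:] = [['tension', 'cell', 'actor'], ['expression', 'understanding', 'recipe']]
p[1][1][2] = 'mood'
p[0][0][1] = 'solution'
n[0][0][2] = 'foundation'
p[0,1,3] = 'effort'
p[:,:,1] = [['solution', 'sample', 'people'], ['management', 'grandmother', 'discussion']]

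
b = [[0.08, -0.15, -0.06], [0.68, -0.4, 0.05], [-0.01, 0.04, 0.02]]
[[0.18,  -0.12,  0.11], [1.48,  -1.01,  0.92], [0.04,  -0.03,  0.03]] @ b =[[-0.07, 0.03, -0.01],[-0.58, 0.22, -0.12],[-0.02, 0.01, -0.00]]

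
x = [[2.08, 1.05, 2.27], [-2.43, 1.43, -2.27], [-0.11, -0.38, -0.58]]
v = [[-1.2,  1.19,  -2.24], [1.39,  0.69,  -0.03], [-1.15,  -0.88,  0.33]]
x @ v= [[-3.65, 1.2, -3.94],[7.51, 0.09, 4.65],[0.27, 0.12, 0.07]]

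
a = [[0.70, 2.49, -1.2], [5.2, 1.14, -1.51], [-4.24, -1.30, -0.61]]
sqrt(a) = [[1.02+0.99j, (0.67-0.51j), (-0.36+0.23j)], [1.52-1.00j, (1+0.83j), -0.54+0.24j], [-1.01+0.94j, -0.66+0.11j, 0.36+1.10j]]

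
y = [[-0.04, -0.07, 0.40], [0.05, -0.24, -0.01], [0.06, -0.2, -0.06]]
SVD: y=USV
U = [[-1.0,-0.00,0.1],[-0.06,-0.75,-0.66],[0.07,-0.66,0.75]]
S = [0.41, 0.33, 0.01]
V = [[0.10, 0.17, -0.98], [-0.24, 0.96, 0.14], [0.97, 0.22, 0.14]]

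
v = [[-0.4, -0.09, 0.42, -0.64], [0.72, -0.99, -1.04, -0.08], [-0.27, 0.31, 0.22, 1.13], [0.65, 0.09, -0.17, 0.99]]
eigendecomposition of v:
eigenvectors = [[-0.06+0.00j,-0.05+0.43j,-0.05-0.43j,(-0.17+0j)], [(0.46+0j),0.62+0.00j,(0.62-0j),-0.97+0.00j], [(-0.75+0j),(-0.58-0.13j),-0.58+0.13j,0.12+0.00j], [(-0.46+0j),(0.05-0.25j),(0.05+0.25j),(0.13+0j)]]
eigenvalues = [(0.7+0j), (-0.08+0.74j), (-0.08-0.74j), (-0.73+0j)]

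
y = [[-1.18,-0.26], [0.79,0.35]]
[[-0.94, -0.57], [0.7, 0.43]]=y @ [[0.7, 0.43], [0.43, 0.26]]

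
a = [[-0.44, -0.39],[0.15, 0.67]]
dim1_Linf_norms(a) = [0.44, 0.67]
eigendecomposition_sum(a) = [[-0.41,-0.15], [0.06,0.02]] + [[-0.03, -0.24], [0.09, 0.65]]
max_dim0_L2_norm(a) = 0.78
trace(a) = 0.23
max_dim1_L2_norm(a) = 0.69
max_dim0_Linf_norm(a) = 0.67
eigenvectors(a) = [[-0.99, 0.35], [0.14, -0.94]]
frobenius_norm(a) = 0.90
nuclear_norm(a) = 1.14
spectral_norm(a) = 0.86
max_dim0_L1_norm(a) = 1.06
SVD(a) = [[-0.64,0.77], [0.77,0.64]] @ diag([0.8612954087390147, 0.27435418510584725]) @ [[0.46, 0.89], [-0.89, 0.46]]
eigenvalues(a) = [-0.38, 0.61]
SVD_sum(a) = [[-0.25, -0.49], [0.31, 0.59]] + [[-0.19, 0.10], [-0.16, 0.08]]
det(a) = -0.24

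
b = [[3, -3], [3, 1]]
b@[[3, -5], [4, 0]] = [[-3, -15], [13, -15]]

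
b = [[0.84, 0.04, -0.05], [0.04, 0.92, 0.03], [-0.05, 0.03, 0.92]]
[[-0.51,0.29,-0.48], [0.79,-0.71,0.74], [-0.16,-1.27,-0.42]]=b @ [[-0.67, 0.30, -0.64],[0.90, -0.74, 0.85],[-0.24, -1.34, -0.52]]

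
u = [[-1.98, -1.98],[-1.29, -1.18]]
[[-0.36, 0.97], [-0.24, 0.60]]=u @ [[0.27, -0.17],[-0.09, -0.32]]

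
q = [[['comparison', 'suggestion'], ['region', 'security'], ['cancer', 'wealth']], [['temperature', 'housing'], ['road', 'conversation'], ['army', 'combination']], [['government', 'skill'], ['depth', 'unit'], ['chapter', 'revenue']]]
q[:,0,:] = [['comparison', 'suggestion'], ['temperature', 'housing'], ['government', 'skill']]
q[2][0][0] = 'government'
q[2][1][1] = 'unit'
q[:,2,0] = ['cancer', 'army', 'chapter']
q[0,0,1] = 'suggestion'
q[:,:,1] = [['suggestion', 'security', 'wealth'], ['housing', 'conversation', 'combination'], ['skill', 'unit', 'revenue']]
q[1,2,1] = 'combination'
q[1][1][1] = 'conversation'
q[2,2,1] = 'revenue'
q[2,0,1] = 'skill'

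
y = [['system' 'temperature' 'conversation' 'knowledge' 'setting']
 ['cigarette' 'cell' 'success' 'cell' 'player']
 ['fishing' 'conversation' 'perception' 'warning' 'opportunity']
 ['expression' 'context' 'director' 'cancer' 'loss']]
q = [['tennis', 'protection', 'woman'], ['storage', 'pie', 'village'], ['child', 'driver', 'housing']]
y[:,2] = ['conversation', 'success', 'perception', 'director']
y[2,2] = 'perception'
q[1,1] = 'pie'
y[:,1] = ['temperature', 'cell', 'conversation', 'context']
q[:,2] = ['woman', 'village', 'housing']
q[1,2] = 'village'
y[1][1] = 'cell'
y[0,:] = ['system', 'temperature', 'conversation', 'knowledge', 'setting']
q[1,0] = 'storage'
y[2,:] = ['fishing', 'conversation', 'perception', 'warning', 'opportunity']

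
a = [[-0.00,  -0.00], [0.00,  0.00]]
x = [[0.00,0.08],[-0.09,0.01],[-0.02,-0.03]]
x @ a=[[0.0, 0.0], [0.00, 0.00], [0.0, 0.00]]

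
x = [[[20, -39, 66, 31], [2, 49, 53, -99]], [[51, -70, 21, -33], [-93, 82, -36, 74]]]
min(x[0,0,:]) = -39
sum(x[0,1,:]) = 5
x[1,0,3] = -33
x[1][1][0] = -93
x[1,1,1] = 82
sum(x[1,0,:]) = -31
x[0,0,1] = -39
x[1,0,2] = 21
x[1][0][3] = -33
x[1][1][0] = -93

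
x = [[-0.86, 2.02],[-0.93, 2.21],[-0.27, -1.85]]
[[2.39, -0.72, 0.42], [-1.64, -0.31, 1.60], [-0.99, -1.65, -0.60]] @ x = [[-1.5, 2.46], [1.27, -6.96], [2.55, -4.54]]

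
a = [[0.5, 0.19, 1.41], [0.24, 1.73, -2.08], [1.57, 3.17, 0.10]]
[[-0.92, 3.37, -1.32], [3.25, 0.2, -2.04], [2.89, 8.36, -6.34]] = a @ [[0.65, 2.43, 1.46],[0.62, 1.39, -2.69],[-0.97, 1.34, -1.09]]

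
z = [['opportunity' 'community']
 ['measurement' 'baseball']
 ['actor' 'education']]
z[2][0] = 'actor'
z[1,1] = 'baseball'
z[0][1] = 'community'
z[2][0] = 'actor'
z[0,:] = ['opportunity', 'community']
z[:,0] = ['opportunity', 'measurement', 'actor']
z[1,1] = 'baseball'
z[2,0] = 'actor'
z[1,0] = 'measurement'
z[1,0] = 'measurement'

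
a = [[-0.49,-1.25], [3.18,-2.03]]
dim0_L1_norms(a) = [3.67, 3.28]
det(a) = 4.97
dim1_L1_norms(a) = [1.74, 5.21]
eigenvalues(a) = [(-1.26+1.84j), (-1.26-1.84j)]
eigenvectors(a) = [[(0.21+0.49j), (0.21-0.49j)],  [(0.85+0j), (0.85-0j)]]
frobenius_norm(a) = 4.00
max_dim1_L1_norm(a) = 5.21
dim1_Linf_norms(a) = [1.25, 3.18]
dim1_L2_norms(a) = [1.34, 3.77]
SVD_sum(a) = [[0.24, -0.17], [3.12, -2.11]] + [[-0.73,-1.08], [0.06,0.08]]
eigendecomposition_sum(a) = [[-0.25+1.18j,-0.62-0.43j], [(1.59+1.09j),(-1.01+0.66j)]] + [[(-0.25-1.18j), -0.62+0.43j], [(1.59-1.09j), -1.01-0.66j]]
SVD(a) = [[0.08,  1.00], [1.0,  -0.08]] @ diag([3.7828530274540118, 1.3137438763632794]) @ [[0.83, -0.56], [-0.56, -0.83]]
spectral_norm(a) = 3.78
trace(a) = -2.52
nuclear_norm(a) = 5.10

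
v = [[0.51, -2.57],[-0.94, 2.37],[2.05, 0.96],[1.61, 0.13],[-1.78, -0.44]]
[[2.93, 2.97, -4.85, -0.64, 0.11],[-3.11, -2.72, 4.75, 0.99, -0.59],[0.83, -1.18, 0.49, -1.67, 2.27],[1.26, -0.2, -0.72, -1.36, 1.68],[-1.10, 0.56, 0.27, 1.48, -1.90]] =v@[[0.86,-0.03,-0.59,-0.85,1.03], [-0.97,-1.16,1.77,0.08,0.16]]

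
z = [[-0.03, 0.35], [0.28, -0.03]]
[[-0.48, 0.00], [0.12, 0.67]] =z@ [[0.27, 2.43], [-1.35, 0.22]]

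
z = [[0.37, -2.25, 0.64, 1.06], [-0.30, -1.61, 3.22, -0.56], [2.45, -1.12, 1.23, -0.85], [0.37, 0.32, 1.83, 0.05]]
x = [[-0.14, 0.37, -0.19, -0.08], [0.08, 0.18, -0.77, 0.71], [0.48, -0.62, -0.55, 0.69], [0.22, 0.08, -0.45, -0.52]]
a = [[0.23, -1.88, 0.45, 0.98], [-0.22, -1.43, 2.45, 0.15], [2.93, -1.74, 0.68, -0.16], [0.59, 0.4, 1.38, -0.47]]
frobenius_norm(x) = 1.80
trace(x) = -1.03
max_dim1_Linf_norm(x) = 0.77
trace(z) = 0.04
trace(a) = -0.99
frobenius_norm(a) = 5.25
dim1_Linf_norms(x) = [0.37, 0.77, 0.69, 0.52]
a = z + x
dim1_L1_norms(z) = [4.32, 5.69, 5.65, 2.57]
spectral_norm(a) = 4.14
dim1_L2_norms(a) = [2.18, 2.85, 3.48, 1.62]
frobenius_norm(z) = 5.76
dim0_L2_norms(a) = [3.01, 2.96, 2.93, 1.11]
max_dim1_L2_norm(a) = 3.48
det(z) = -21.81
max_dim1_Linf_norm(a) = 2.93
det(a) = -5.30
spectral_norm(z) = 4.66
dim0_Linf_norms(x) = [0.48, 0.62, 0.77, 0.71]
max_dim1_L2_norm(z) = 3.66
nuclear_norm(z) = 10.16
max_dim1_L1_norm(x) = 2.34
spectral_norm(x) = 1.46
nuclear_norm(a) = 8.91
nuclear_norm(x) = 2.96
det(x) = -0.00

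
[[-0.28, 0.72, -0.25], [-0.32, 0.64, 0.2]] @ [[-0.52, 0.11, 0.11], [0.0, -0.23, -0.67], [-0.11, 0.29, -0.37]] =[[0.17, -0.27, -0.42], [0.14, -0.12, -0.54]]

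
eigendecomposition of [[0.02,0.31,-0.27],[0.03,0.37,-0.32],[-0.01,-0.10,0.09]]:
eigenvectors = [[0.62,0.98,0.02], [0.75,0.08,0.66], [-0.21,0.18,0.75]]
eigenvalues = [0.48, -0.01, 0.0]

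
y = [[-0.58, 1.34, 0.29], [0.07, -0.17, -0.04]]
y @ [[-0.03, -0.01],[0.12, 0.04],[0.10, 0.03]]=[[0.21, 0.07], [-0.03, -0.01]]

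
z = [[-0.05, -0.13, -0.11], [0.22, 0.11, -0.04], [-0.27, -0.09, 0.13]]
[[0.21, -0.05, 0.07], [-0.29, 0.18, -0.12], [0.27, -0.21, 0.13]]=z@[[-1.16, 0.81, -0.52], [-0.56, 0.03, -0.17], [-0.74, 0.08, -0.23]]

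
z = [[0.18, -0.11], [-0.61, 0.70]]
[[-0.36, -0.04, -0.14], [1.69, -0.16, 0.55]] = z@[[-1.15,-0.73,-0.67], [1.41,-0.86,0.2]]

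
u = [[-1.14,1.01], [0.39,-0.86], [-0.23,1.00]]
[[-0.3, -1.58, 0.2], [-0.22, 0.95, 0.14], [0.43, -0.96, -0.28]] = u @ [[0.81,0.68,-0.53], [0.62,-0.80,-0.40]]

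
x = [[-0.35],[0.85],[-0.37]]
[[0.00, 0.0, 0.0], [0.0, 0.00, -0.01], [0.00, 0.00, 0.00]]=x@[[-0.0, 0.0, -0.01]]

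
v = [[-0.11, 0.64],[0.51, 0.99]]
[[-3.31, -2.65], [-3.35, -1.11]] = v@[[2.59, 4.41], [-4.72, -3.39]]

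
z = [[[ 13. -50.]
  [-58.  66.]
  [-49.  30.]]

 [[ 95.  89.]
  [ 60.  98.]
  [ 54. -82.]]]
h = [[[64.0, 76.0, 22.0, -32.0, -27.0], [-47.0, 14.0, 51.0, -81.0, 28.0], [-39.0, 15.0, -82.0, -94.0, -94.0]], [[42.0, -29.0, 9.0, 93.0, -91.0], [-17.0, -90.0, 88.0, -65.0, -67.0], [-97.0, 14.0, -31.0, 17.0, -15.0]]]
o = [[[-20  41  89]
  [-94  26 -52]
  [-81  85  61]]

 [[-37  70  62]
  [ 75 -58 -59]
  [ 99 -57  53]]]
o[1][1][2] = -59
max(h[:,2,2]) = -31.0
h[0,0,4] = -27.0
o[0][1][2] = -52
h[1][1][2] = 88.0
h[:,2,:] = [[-39.0, 15.0, -82.0, -94.0, -94.0], [-97.0, 14.0, -31.0, 17.0, -15.0]]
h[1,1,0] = -17.0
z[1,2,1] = -82.0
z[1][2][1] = -82.0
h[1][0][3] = 93.0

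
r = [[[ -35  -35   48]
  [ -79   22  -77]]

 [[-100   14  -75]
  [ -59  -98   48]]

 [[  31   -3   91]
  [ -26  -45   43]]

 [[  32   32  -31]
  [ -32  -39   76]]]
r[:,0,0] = [-35, -100, 31, 32]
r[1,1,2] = 48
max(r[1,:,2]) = 48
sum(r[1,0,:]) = -161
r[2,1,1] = -45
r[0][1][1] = 22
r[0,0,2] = 48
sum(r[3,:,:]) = 38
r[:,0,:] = [[-35, -35, 48], [-100, 14, -75], [31, -3, 91], [32, 32, -31]]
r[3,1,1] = -39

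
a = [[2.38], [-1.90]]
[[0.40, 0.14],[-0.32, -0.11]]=a @ [[0.17, 0.06]]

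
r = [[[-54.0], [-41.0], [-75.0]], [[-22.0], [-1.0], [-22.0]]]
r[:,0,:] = [[-54.0], [-22.0]]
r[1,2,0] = -22.0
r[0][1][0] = -41.0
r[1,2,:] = [-22.0]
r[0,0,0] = -54.0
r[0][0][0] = -54.0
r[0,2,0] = -75.0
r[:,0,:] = [[-54.0], [-22.0]]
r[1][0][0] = -22.0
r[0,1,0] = -41.0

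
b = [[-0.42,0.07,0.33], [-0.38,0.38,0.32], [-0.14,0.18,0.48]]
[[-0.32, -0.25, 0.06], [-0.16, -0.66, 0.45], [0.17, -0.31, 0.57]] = b @ [[1.29, 0.35, 0.84],[0.36, -1.36, 1.19],[0.59, -0.03, 0.99]]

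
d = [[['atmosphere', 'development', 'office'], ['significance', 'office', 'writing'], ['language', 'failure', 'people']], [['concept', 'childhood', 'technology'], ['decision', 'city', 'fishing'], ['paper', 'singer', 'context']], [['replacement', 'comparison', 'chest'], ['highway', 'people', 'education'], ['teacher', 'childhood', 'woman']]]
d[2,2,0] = 'teacher'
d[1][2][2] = 'context'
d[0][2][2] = 'people'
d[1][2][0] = 'paper'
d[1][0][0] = 'concept'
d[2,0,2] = 'chest'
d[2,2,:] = ['teacher', 'childhood', 'woman']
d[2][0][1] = 'comparison'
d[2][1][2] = 'education'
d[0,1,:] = ['significance', 'office', 'writing']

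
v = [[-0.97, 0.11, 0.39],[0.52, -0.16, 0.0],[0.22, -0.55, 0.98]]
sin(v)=[[-0.78, 0.08, 0.32],  [0.42, -0.13, 0.0],  [0.18, -0.46, 0.83]]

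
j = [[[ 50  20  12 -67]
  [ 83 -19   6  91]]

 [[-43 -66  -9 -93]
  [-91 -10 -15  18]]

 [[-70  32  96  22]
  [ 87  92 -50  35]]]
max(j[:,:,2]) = 96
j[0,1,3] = 91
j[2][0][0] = -70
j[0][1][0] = 83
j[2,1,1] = 92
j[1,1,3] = 18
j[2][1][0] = 87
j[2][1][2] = -50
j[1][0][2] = -9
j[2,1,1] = 92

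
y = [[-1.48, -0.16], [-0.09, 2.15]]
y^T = [[-1.48, -0.09],[-0.16, 2.15]]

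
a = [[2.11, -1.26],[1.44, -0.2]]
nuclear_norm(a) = 3.31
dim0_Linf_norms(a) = [2.11, 1.26]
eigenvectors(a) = [[(0.59+0.35j), 0.59-0.35j],[(0.73+0j), 0.73-0.00j]]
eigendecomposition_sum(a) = [[(1.06-0.45j), (-0.63+0.87j)],  [(0.72-0.99j), -0.10+1.14j]] + [[(1.06+0.45j),-0.63-0.87j],[(0.72+0.99j),-0.10-1.14j]]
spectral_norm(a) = 2.81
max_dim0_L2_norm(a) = 2.55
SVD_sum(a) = [[2.21,-1.04], [1.26,-0.59]] + [[-0.10, -0.22], [0.18, 0.39]]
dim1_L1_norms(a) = [3.37, 1.64]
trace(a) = 1.91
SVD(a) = [[-0.87, -0.49],[-0.49, 0.87]] @ diag([2.8121411114091037, 0.495138737651148]) @ [[-0.91, 0.42], [0.42, 0.91]]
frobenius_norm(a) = 2.86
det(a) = 1.39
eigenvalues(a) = [(0.96+0.69j), (0.96-0.69j)]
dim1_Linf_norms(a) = [2.11, 1.44]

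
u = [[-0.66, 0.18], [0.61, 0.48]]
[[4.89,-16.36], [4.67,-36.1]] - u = [[5.55, -16.54], [4.06, -36.58]]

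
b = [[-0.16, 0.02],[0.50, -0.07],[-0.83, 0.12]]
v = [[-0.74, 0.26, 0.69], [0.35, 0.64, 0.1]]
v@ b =[[-0.32, 0.05], [0.18, -0.03]]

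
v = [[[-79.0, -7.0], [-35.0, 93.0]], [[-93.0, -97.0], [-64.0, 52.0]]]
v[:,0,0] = [-79.0, -93.0]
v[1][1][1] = 52.0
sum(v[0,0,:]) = -86.0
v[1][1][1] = 52.0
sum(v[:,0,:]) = -276.0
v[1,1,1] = 52.0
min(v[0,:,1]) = -7.0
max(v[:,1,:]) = 93.0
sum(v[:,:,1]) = 41.0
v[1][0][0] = -93.0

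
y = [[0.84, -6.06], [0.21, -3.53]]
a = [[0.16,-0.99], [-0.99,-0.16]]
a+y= [[1.0,  -7.05], [-0.78,  -3.69]]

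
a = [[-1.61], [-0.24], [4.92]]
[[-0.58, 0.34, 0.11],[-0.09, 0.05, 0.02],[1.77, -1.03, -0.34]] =a@ [[0.36, -0.21, -0.07]]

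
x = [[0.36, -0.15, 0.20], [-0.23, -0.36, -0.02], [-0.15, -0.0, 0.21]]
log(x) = [[(-0.81+0.16j), (-0.05+0.55j), (0.59-0.03j)], [(-0.06+0.86j), -0.89+2.99j, -0.20-0.18j], [-0.43+0.04j, (0.1+0.14j), (-1.39-0.01j)]]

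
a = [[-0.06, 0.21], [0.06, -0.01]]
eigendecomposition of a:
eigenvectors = [[-0.92, -0.83], [0.39, -0.55]]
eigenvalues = [-0.15, 0.08]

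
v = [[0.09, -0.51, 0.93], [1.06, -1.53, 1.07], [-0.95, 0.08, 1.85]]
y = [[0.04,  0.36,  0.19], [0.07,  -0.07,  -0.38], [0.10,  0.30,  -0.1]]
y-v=[[-0.05, 0.87, -0.74], [-0.99, 1.46, -1.45], [1.05, 0.22, -1.95]]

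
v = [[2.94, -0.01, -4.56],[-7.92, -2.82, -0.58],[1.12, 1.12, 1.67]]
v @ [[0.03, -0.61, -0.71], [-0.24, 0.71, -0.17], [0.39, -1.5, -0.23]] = [[-1.69, 5.04, -1.04], [0.21, 3.7, 6.24], [0.42, -2.39, -1.37]]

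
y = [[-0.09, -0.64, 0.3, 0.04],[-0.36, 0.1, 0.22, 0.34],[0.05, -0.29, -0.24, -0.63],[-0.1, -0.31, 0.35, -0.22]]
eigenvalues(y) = [(0.43+0j), (-0.31+0.55j), (-0.31-0.55j), (-0.25+0j)]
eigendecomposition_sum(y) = [[(0.23-0j), -0.31+0.00j, -0.05+0.00j, -0.10+0.00j], [(-0.17+0j), (0.23-0j), 0.04-0.00j, 0.07+0.00j], [(0.03-0j), (-0.04+0j), (-0.01+0j), -0.01+0.00j], [0.06-0.00j, (-0.08+0j), (-0.01+0j), (-0.03+0j)]] + [[(-0.11-0.05j), -0.11+0.06j, 0.20+0.08j, -0.01+0.31j],[(-0.06+0.01j), (-0.03+0.06j), 0.11-0.02j, (0.08+0.13j)],[0.06-0.13j, (-0.08-0.14j), -0.09+0.25j, -0.38+0.00j],[(-0.09-0.07j), -0.12+0.03j, (0.18+0.13j), (-0.08+0.3j)]] + [[(-0.11+0.05j), -0.11-0.06j, 0.20-0.08j, (-0.01-0.31j)], [-0.06-0.01j, -0.03-0.06j, (0.11+0.02j), (0.08-0.13j)], [0.06+0.13j, -0.08+0.14j, -0.09-0.25j, -0.38-0.00j], [(-0.09+0.07j), (-0.12-0.03j), (0.18-0.13j), -0.08-0.30j]] + [[-0.11+0.00j, -0.10-0.00j, -0.05-0.00j, 0.16-0.00j], [-0.07+0.00j, -0.07-0.00j, (-0.03-0j), 0.10-0.00j], [-0.10+0.00j, -0.09-0.00j, (-0.05-0j), 0.14-0.00j], [0.02-0.00j, (0.02+0j), 0.01+0.00j, -0.03+0.00j]]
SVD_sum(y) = [[0.03, -0.34, 0.03, -0.31], [-0.02, 0.23, -0.02, 0.21], [0.05, -0.46, 0.04, -0.41], [0.03, -0.29, 0.03, -0.26]] + [[-0.19, -0.22, 0.35, 0.26],  [-0.15, -0.17, 0.27, 0.2],  [0.13, 0.16, -0.24, -0.18],  [-0.11, -0.12, 0.19, 0.14]] + [[0.1, -0.06, -0.04, 0.07],  [-0.13, 0.07, 0.04, -0.09],  [-0.08, 0.04, 0.03, -0.05],  [-0.1, 0.06, 0.04, -0.07]] + [[-0.04, -0.02, -0.04, 0.01], [-0.06, -0.03, -0.07, 0.02], [-0.05, -0.03, -0.06, 0.02], [0.08, 0.04, 0.10, -0.03]]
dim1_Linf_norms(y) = [0.64, 0.36, 0.63, 0.35]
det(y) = -0.04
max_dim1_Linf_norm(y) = 0.64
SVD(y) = [[0.5, -0.65, -0.49, -0.3],[-0.34, -0.50, 0.62, -0.5],[0.67, 0.45, 0.37, -0.45],[0.43, -0.36, 0.49, 0.67]] @ diag([0.9213302257475073, 0.8102044250971697, 0.291468062165262, 0.20190535756794303]) @ [[0.07,-0.74,0.07,-0.67],[0.37,0.42,-0.66,-0.5],[-0.72,0.41,0.25,-0.51],[0.59,0.33,0.7,-0.23]]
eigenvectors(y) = [[(0.79+0j),-0.02+0.52j,(-0.02-0.52j),(-0.66+0j)], [(-0.57+0j),0.14+0.22j,0.14-0.22j,(-0.44+0j)], [0.11+0.00j,(-0.63+0j),-0.63-0.00j,(-0.59+0j)], [0.21+0.00j,(-0.14+0.5j),(-0.14-0.5j),0.14+0.00j]]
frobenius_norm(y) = 1.28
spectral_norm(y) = 0.92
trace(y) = -0.45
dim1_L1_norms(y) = [1.07, 1.02, 1.21, 0.98]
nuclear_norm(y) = 2.22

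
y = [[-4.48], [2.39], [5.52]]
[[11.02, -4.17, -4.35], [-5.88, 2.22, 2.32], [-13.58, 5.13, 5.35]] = y@ [[-2.46, 0.93, 0.97]]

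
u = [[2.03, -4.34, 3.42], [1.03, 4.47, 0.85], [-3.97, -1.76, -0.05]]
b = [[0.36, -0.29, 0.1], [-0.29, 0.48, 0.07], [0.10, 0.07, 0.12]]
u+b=[[2.39, -4.63, 3.52],  [0.74, 4.95, 0.92],  [-3.87, -1.69, 0.07]]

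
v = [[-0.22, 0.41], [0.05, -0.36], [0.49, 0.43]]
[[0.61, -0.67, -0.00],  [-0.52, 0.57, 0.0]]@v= [[-0.17, 0.49], [0.14, -0.42]]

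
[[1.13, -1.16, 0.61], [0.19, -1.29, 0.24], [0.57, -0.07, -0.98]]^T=[[1.13, 0.19, 0.57],[-1.16, -1.29, -0.07],[0.61, 0.24, -0.98]]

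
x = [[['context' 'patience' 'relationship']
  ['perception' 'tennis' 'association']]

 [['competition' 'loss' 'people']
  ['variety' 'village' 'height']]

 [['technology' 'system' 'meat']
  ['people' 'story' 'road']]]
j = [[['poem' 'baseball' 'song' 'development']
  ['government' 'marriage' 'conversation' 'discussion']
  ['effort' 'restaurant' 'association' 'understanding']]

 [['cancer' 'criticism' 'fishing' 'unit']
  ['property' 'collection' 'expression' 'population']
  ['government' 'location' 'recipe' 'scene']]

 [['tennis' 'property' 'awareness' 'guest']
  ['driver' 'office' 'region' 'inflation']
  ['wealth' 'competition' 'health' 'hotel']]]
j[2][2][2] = 'health'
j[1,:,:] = [['cancer', 'criticism', 'fishing', 'unit'], ['property', 'collection', 'expression', 'population'], ['government', 'location', 'recipe', 'scene']]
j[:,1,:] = [['government', 'marriage', 'conversation', 'discussion'], ['property', 'collection', 'expression', 'population'], ['driver', 'office', 'region', 'inflation']]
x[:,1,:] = [['perception', 'tennis', 'association'], ['variety', 'village', 'height'], ['people', 'story', 'road']]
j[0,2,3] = 'understanding'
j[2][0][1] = 'property'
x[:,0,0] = ['context', 'competition', 'technology']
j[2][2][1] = 'competition'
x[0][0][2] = 'relationship'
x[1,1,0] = 'variety'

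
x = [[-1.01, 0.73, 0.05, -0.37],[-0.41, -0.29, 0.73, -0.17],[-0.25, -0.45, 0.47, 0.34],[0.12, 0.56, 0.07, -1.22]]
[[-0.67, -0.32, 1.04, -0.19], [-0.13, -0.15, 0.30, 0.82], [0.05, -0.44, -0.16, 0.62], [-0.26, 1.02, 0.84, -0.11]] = x @ [[0.73, 0.57, -0.34, -0.14], [0.28, -0.06, 0.75, -0.59], [0.44, -0.10, 0.44, 0.78], [0.44, -0.81, -0.35, -0.15]]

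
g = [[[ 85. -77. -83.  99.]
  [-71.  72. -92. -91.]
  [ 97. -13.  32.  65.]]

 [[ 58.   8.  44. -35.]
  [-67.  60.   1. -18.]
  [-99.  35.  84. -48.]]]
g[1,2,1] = 35.0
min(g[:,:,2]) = -92.0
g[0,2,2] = 32.0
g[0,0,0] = 85.0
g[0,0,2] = -83.0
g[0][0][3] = 99.0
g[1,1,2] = 1.0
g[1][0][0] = 58.0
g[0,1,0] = -71.0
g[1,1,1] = 60.0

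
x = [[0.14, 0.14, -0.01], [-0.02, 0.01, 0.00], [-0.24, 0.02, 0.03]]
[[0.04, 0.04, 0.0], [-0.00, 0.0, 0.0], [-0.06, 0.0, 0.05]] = x @ [[0.26, 0.03, -0.1], [0.03, 0.28, 0.17], [-0.1, 0.17, 0.69]]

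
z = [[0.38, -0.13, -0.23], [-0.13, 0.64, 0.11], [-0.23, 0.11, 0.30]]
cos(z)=[[0.9, 0.07, 0.08], [0.07, 0.79, -0.06], [0.08, -0.06, 0.93]]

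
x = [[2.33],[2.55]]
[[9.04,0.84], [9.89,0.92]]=x @ [[3.88, 0.36]]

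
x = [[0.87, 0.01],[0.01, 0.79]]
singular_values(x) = [0.87, 0.79]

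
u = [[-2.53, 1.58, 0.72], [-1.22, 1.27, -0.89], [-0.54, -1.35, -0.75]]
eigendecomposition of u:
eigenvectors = [[-0.74+0.00j, -0.74-0.00j, (-0.22+0j)], [-0.27-0.25j, -0.27+0.25j, -0.81+0.00j], [(-0.2-0.53j), -0.20+0.53j, 0.54+0.00j]]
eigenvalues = [(-1.77+1.05j), (-1.77-1.05j), (1.52+0j)]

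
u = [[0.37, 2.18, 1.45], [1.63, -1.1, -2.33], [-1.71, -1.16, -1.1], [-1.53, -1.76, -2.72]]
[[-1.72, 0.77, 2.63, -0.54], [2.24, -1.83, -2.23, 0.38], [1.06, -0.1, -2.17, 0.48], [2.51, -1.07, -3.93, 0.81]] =u @ [[0.07,  -0.32,  0.31,  -0.09],[-0.28,  0.05,  0.54,  -0.12],[-0.78,  0.54,  0.92,  -0.17]]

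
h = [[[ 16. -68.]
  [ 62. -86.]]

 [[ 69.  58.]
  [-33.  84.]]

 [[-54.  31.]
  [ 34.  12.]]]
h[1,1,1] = 84.0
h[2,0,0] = -54.0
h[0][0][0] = 16.0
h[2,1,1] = 12.0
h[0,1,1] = -86.0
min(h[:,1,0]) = -33.0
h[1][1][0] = -33.0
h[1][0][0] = 69.0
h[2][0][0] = -54.0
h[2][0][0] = -54.0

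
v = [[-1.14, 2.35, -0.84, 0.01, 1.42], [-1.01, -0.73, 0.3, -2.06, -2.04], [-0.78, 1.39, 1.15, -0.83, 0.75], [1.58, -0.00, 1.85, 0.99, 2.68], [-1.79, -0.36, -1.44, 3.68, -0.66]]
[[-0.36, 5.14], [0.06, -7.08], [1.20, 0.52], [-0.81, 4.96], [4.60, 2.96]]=v @ [[-0.11, 0.17], [1.5, 0.71], [1.56, -0.92], [1.61, 0.96], [-1.91, 2.03]]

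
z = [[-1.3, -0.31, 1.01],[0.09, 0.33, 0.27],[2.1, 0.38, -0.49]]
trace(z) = -1.46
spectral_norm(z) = 2.70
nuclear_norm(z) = 3.64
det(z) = -0.51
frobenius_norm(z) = 2.79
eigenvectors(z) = [[0.67, -0.25, 0.16], [0.05, -0.67, -0.99], [-0.74, -0.7, -0.04]]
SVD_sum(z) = [[-1.47, -0.30, 0.59], [0.04, 0.01, -0.02], [1.97, 0.40, -0.80]] + [[0.14, 0.11, 0.40],[0.11, 0.09, 0.33],[0.10, 0.08, 0.29]] + [[0.03, -0.12, 0.02], [-0.06, 0.23, -0.04], [0.03, -0.1, 0.02]]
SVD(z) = [[-0.60, -0.67, 0.44], [0.02, -0.56, -0.83], [0.80, -0.49, 0.34]] @ diag([2.699923214681811, 0.6438302302039853, 0.29410418136727934]) @ [[0.91, 0.18, -0.37], [-0.32, -0.25, -0.91], [0.26, -0.95, 0.17]]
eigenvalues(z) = [-2.43, 0.64, 0.33]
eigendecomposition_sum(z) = [[-1.51, -0.28, 0.82], [-0.11, -0.02, 0.06], [1.65, 0.31, -0.9]] + [[0.17, 0.02, 0.15], [0.44, 0.06, 0.41], [0.46, 0.06, 0.42]] + [[0.04, -0.05, 0.03], [-0.24, 0.30, -0.2], [-0.01, 0.01, -0.01]]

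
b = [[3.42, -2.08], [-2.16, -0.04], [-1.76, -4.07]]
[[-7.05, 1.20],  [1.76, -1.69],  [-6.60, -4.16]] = b @ [[-0.85, 0.77], [1.99, 0.69]]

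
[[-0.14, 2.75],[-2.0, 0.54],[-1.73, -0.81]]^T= [[-0.14, -2.00, -1.73],[2.75, 0.54, -0.81]]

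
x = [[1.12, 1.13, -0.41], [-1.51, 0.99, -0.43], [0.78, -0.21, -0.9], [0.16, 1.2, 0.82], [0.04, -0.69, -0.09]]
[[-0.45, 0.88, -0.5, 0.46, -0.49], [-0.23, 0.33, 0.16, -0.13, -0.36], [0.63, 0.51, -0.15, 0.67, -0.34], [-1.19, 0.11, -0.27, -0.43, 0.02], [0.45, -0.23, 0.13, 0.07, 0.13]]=x @ [[-0.05, 0.19, -0.24, 0.23, -0.04], [-0.57, 0.41, -0.20, -0.02, -0.25], [-0.61, -0.50, 0.01, -0.54, 0.4]]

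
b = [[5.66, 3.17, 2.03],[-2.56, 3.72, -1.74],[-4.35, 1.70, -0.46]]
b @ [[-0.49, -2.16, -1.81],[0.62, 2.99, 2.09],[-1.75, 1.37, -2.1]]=[[-4.36, 0.03, -7.88], [6.61, 14.27, 16.06], [3.99, 13.85, 12.39]]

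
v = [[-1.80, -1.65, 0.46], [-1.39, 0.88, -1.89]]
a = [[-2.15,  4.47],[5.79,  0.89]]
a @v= [[-2.34, 7.48, -9.44], [-11.66, -8.77, 0.98]]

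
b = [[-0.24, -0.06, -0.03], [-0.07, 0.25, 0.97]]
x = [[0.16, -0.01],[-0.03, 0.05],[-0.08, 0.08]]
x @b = [[-0.04,-0.01,-0.01], [0.00,0.01,0.05], [0.01,0.02,0.08]]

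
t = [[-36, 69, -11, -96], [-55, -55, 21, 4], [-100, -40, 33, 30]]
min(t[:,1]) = -55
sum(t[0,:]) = -74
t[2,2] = 33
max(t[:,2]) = 33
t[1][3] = 4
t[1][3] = 4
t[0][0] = -36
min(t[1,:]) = -55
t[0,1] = 69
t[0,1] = 69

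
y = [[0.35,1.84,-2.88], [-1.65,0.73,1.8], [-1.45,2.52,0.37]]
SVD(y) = [[0.89, -0.18, 0.42], [-0.44, -0.54, 0.72], [0.10, -0.82, -0.56]] @ diag([3.785300615969055, 3.5327575162932456, 0.28075537006061296]) @ [[0.24, 0.42, -0.88], [0.57, -0.79, -0.22], [-0.78, -0.45, -0.42]]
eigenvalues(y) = [(3.31+0j), (-0.93+0.52j), (-0.93-0.52j)]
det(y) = 3.75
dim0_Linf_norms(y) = [1.65, 2.52, 2.88]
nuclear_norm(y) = 7.60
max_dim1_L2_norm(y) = 3.44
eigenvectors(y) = [[(0.27+0j), -0.82+0.00j, -0.82-0.00j], [(-0.66+0j), (-0.22-0.14j), (-0.22+0.14j)], [-0.70+0.00j, (-0.51+0.06j), -0.51-0.06j]]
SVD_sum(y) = [[0.8, 1.4, -2.97], [-0.39, -0.69, 1.46], [0.09, 0.16, -0.33]] + [[-0.36, 0.49, 0.14], [-1.10, 1.51, 0.42], [-1.66, 2.29, 0.64]] + [[-0.09, -0.05, -0.05],[-0.16, -0.09, -0.09],[0.12, 0.07, 0.07]]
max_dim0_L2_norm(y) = 3.42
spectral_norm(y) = 3.79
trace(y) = 1.45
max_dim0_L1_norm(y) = 5.09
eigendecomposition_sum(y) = [[0.55-0.00j, -0.34+0.00j, (-0.75+0j)], [(-1.35+0j), (0.82+0j), (1.83-0j)], [(-1.43+0j), (0.87+0j), 1.94-0.00j]] + [[(-0.1+0.73j), 1.09+2.06j, (-1.07-1.66j)], [-0.15+0.18j, -0.05+0.74j, (-0.01-0.63j)], [-0.01+0.46j, (0.83+1.19j), -0.78-0.95j]] + [[(-0.1-0.73j),1.09-2.06j,(-1.07+1.66j)], [(-0.15-0.18j),(-0.05-0.74j),(-0.01+0.63j)], [(-0.01-0.46j),0.83-1.19j,-0.78+0.95j]]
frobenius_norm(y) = 5.19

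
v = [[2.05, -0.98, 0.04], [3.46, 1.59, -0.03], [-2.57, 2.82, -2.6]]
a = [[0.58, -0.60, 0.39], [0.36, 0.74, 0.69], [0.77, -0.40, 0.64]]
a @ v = [[-1.89, -0.42, -0.97], [1.53, 2.77, -1.8], [-1.45, 0.41, -1.62]]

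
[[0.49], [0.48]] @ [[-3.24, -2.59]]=[[-1.59,-1.27],[-1.56,-1.24]]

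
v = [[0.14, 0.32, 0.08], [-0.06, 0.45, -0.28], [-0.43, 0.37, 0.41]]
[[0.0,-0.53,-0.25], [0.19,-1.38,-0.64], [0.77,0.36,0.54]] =v @ [[-1.14, -0.59, -0.74], [0.44, -1.91, -0.76], [0.28, 1.99, 1.23]]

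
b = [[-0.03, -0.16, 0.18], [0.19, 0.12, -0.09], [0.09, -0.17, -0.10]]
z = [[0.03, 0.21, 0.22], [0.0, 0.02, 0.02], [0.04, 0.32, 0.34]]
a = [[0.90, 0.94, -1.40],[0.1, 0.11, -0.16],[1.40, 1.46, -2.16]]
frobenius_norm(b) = 0.41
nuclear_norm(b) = 0.66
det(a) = 0.00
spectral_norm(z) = 0.56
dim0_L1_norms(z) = [0.07, 0.55, 0.58]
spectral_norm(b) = 0.32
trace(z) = 0.39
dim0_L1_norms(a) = [2.4, 2.51, 3.72]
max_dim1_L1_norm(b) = 0.4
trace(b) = -0.01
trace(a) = -1.15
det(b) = -0.01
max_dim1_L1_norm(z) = 0.7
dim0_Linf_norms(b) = [0.19, 0.17, 0.18]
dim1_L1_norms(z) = [0.46, 0.04, 0.7]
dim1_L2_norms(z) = [0.31, 0.03, 0.47]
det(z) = 0.00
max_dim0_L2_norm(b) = 0.26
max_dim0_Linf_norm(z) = 0.34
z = a @ b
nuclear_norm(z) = 0.57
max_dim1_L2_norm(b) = 0.24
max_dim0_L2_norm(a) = 2.58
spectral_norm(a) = 3.53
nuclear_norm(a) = 3.54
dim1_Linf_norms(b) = [0.18, 0.19, 0.17]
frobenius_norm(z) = 0.56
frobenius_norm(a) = 3.53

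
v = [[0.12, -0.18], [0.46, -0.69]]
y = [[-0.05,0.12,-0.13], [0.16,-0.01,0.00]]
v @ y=[[-0.03,0.02,-0.02],  [-0.13,0.06,-0.06]]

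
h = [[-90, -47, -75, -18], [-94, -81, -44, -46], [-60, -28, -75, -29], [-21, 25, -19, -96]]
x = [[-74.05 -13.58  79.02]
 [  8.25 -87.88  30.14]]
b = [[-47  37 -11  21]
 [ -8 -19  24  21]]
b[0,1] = 37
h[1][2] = -44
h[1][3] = -46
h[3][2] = -19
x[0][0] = -74.05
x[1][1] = -87.88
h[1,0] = -94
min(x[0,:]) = -74.05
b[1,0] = -8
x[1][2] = 30.14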